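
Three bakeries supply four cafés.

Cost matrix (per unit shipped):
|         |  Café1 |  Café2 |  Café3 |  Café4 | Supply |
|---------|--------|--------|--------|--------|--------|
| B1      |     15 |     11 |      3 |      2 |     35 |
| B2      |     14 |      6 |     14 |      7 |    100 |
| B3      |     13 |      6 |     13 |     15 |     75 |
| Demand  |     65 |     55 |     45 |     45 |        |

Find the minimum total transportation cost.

1725

Optimal allocation:
  B1 to Café3: 35 trays
  B2 to Café2: 55 trays
  B2 to Café4: 45 trays
  B3 to Café1: 65 trays
  B3 to Café3: 10 trays
Total cost = 1725.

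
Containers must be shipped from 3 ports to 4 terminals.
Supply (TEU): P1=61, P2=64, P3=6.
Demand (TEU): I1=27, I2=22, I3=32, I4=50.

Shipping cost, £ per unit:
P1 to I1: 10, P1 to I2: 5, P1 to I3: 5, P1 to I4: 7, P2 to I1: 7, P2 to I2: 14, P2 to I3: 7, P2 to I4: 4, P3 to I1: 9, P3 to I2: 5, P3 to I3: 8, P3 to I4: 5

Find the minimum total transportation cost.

Optimal allocation:
  P1->I2: 22 × £5 = £110
  P1->I3: 32 × £5 = £160
  P1->I4: 7 × £7 = £49
  P2->I1: 27 × £7 = £189
  P2->I4: 37 × £4 = £148
  P3->I4: 6 × £5 = £30
Total = 110 + 160 + 49 + 189 + 148 + 30 = £686.

686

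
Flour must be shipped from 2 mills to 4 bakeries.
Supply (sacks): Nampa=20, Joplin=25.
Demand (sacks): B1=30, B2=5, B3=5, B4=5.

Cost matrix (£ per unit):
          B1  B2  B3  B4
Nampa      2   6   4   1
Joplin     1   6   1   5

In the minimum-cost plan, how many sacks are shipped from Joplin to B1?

20

The minimum-cost plan:
  Nampa to B1: 10 × £2 = £20
  Nampa to B2: 5 × £6 = £30
  Nampa to B4: 5 × £1 = £5
  Joplin to B1: 20 × £1 = £20
  Joplin to B3: 5 × £1 = £5
Total cost = £80.
So Joplin→B1 carries 20 sacks.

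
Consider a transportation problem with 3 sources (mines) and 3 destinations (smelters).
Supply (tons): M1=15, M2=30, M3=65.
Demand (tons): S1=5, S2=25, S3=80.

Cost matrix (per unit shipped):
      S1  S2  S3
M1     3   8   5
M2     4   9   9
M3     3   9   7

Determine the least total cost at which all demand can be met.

Optimal allocation:
  M1 to S3: 15 × 5 = 75
  M2 to S1: 5 × 4 = 20
  M2 to S2: 25 × 9 = 225
  M3 to S3: 65 × 7 = 455
Total = 75 + 20 + 225 + 455 = 775.
(Supply check: M1 ships 15; M2 ships 30; M3 ships 65.)

775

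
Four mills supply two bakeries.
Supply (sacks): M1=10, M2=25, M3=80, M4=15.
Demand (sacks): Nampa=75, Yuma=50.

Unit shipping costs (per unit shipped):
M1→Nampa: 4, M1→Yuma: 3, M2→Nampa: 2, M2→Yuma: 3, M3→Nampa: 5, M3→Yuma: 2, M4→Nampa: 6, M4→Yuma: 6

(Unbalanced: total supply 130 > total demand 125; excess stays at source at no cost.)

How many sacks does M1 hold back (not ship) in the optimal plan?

An optimal plan:
  M1→Nampa: 10 × 4 = 40
  M2→Nampa: 25 × 2 = 50
  M3→Nampa: 30 × 5 = 150
  M3→Yuma: 50 × 2 = 100
  M4→Nampa: 10 × 6 = 60
Total cost = 400.
M1 ships 10 of its 10, leaving 0.

0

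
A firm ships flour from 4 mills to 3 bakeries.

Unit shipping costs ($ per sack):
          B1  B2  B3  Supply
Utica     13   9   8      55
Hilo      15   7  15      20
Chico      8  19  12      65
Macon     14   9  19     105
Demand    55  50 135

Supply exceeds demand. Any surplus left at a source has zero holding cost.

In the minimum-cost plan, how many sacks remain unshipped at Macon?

Minimum-cost shipments:
  Utica–B3: 55 × $8 = $440
  Hilo–B3: 20 × $15 = $300
  Chico–B1: 5 × $8 = $40
  Chico–B3: 60 × $12 = $720
  Macon–B1: 50 × $14 = $700
  Macon–B2: 50 × $9 = $450
Total cost = $2650.
Macon ships 100 of its 105, leaving 5.

5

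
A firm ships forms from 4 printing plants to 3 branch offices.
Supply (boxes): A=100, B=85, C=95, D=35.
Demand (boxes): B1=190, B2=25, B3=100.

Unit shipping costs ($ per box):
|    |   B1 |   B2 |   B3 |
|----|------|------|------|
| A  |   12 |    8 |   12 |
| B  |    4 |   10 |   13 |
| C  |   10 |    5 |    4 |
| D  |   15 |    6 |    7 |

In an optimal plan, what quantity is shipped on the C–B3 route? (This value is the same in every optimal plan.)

Optimal shipments:
  A→B1: 100 × $12 = $1200
  B→B1: 85 × $4 = $340
  C→B1: 5 × $10 = $50
  C→B3: 90 × $4 = $360
  D→B2: 25 × $6 = $150
  D→B3: 10 × $7 = $70
Total cost = $2170.
So C→B3 carries 90 boxes.

90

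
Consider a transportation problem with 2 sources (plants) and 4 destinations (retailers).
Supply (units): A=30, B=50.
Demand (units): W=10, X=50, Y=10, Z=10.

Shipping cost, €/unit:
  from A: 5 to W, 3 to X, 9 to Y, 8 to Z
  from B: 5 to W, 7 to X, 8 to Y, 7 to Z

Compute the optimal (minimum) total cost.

430

An optimal shipping plan:
  A–X: 30 × €3 = €90
  B–W: 10 × €5 = €50
  B–X: 20 × €7 = €140
  B–Y: 10 × €8 = €80
  B–Z: 10 × €7 = €70
Total = 90 + 50 + 140 + 80 + 70 = €430.
(Supply check: A ships 30; B ships 50.)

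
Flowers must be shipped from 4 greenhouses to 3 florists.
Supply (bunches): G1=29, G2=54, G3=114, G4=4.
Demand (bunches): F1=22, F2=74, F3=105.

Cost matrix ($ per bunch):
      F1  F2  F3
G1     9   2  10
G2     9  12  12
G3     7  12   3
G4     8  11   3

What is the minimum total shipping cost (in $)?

1085

One minimum-cost allocation:
  G1→F2: 29 × $2 = $58
  G2→F1: 9 × $9 = $81
  G2→F2: 45 × $12 = $540
  G3→F1: 13 × $7 = $91
  G3→F3: 101 × $3 = $303
  G4→F3: 4 × $3 = $12
Total = 58 + 81 + 540 + 91 + 303 + 12 = $1085.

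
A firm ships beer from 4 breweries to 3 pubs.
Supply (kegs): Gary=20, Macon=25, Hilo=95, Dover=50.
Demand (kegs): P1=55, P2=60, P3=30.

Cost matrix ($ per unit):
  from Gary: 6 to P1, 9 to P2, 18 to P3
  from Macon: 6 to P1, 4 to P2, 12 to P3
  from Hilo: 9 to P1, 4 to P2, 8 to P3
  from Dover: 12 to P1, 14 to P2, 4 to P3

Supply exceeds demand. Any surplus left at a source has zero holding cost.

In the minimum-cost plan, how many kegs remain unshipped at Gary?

0

An optimal plan:
  Gary–P1: 20 × $6 = $120
  Macon–P1: 25 × $6 = $150
  Hilo–P1: 10 × $9 = $90
  Hilo–P2: 60 × $4 = $240
  Dover–P3: 30 × $4 = $120
Total cost = $720.
Gary ships 20 of its 20, leaving 0.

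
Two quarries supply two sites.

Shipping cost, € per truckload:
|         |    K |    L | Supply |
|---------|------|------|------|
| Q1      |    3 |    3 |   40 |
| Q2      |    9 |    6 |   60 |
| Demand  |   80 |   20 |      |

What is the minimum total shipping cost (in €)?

A cheapest plan:
  Q1–K: 40 truckloads
  Q2–K: 40 truckloads
  Q2–L: 20 truckloads
Total cost = €600.

600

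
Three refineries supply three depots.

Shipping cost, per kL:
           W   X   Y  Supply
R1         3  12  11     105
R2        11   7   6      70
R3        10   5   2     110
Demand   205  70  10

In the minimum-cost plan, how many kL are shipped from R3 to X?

70

Optimal shipments:
  R1 to W: 105 × 3 = 315
  R2 to W: 70 × 11 = 770
  R3 to W: 30 × 10 = 300
  R3 to X: 70 × 5 = 350
  R3 to Y: 10 × 2 = 20
Total cost = 1755.
So R3→X carries 70 kL.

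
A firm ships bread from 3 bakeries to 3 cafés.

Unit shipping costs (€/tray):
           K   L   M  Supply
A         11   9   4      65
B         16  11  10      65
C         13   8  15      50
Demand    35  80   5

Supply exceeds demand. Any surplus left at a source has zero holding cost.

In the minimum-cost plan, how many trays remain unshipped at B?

Minimum-cost shipments:
  A→K: 35 trays
  A→L: 25 trays
  A→M: 5 trays
  B→L: 5 trays
  C→L: 50 trays
Total cost = €1085.
B ships 5 of its 65, leaving 60.

60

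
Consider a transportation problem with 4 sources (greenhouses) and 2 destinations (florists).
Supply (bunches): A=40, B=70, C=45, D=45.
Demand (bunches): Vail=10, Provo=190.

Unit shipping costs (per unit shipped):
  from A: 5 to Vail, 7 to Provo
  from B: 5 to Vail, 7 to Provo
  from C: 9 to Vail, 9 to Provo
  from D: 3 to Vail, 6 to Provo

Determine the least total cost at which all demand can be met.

1415

One minimum-cost allocation:
  A to Provo: 40 × 7 = 280
  B to Provo: 70 × 7 = 490
  C to Provo: 45 × 9 = 405
  D to Vail: 10 × 3 = 30
  D to Provo: 35 × 6 = 210
Total = 280 + 490 + 405 + 30 + 210 = 1415.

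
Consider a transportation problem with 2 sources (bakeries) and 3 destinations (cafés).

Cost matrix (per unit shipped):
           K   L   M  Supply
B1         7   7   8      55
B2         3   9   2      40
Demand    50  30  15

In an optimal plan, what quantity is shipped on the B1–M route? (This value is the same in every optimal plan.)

Optimal shipments:
  B1–K: 25 × 7 = 175
  B1–L: 30 × 7 = 210
  B2–K: 25 × 3 = 75
  B2–M: 15 × 2 = 30
Total cost = 490.
The route B1→M is not used.

0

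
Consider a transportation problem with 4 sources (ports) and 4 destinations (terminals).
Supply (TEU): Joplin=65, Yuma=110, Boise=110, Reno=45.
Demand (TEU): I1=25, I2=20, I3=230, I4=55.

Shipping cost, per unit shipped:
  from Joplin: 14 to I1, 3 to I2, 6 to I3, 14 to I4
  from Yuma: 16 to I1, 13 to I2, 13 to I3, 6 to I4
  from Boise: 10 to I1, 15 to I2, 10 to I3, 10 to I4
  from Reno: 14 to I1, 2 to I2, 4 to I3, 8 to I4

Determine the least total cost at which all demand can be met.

2655

Optimal allocation:
  Joplin to I2: 20 × 3 = 60
  Joplin to I3: 45 × 6 = 270
  Yuma to I3: 55 × 13 = 715
  Yuma to I4: 55 × 6 = 330
  Boise to I1: 25 × 10 = 250
  Boise to I3: 85 × 10 = 850
  Reno to I3: 45 × 4 = 180
Total = 60 + 270 + 715 + 330 + 250 + 850 + 180 = 2655.
(Supply check: Joplin ships 65; Yuma ships 110; Boise ships 110; Reno ships 45.)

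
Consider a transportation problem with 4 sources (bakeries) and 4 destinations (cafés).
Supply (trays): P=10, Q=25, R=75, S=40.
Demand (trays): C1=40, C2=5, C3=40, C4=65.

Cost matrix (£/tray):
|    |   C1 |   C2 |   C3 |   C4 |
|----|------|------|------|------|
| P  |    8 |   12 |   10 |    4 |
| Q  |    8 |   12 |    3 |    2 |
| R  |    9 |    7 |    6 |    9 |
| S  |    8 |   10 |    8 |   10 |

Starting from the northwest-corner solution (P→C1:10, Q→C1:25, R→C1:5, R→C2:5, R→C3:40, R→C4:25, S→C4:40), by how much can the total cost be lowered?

Current plan cost = 10·8 + 25·8 + 5·9 + 5·7 + 40·6 + 25·9 + 40·10 = £1225.
Optimal plan:
  P–C4: 10 × £4 = £40
  Q–C4: 25 × £2 = £50
  R–C2: 5 × £7 = £35
  R–C3: 40 × £6 = £240
  R–C4: 30 × £9 = £270
  S–C1: 40 × £8 = £320
Optimal cost = £955.
Saving = 1225 − 955 = £270.

270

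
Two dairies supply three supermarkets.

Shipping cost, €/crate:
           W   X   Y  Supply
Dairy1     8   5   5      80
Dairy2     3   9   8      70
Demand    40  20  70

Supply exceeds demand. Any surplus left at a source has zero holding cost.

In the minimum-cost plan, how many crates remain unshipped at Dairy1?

An optimal plan:
  Dairy1–X: 20 × €5 = €100
  Dairy1–Y: 60 × €5 = €300
  Dairy2–W: 40 × €3 = €120
  Dairy2–Y: 10 × €8 = €80
Total cost = €600.
Dairy1 ships 80 of its 80, leaving 0.

0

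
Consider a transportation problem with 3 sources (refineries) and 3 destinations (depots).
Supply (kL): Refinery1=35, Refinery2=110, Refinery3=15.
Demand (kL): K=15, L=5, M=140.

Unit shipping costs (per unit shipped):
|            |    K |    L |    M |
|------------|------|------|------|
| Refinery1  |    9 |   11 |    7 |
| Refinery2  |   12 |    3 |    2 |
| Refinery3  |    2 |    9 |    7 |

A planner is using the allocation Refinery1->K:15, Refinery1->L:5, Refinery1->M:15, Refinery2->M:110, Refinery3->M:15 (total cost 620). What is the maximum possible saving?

120

Current plan cost = 15·9 + 5·11 + 15·7 + 110·2 + 15·7 = 620.
Optimal plan:
  Refinery1→M: 35 × 7 = 245
  Refinery2→L: 5 × 3 = 15
  Refinery2→M: 105 × 2 = 210
  Refinery3→K: 15 × 2 = 30
Optimal cost = 500.
Saving = 620 − 500 = 120.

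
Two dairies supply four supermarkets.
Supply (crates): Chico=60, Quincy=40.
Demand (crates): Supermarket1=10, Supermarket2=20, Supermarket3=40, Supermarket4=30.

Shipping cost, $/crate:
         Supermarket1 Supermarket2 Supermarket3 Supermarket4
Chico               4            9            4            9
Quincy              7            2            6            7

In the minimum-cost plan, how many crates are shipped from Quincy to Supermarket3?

The minimum-cost plan:
  Chico to Supermarket1: 10 × $4 = $40
  Chico to Supermarket3: 40 × $4 = $160
  Chico to Supermarket4: 10 × $9 = $90
  Quincy to Supermarket2: 20 × $2 = $40
  Quincy to Supermarket4: 20 × $7 = $140
Total cost = $470.
The route Quincy→Supermarket3 is not used.

0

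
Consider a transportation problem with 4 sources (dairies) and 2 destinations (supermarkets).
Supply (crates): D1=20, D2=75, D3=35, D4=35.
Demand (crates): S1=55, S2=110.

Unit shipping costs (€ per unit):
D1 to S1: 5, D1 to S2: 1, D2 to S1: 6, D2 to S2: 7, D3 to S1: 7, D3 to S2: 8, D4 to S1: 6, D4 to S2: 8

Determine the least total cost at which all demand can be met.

An optimal shipping plan:
  D1 to S2: 20 × €1 = €20
  D2 to S1: 20 × €6 = €120
  D2 to S2: 55 × €7 = €385
  D3 to S2: 35 × €8 = €280
  D4 to S1: 35 × €6 = €210
Total = 20 + 120 + 385 + 280 + 210 = €1015.

1015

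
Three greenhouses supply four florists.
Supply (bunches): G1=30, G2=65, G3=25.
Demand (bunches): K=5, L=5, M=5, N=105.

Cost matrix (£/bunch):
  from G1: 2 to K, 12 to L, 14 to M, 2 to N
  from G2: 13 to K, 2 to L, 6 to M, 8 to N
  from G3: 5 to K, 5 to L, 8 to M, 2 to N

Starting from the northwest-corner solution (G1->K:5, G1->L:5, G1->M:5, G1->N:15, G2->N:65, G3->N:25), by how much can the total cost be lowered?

150

Current plan cost = 5·2 + 5·12 + 5·14 + 15·2 + 65·8 + 25·2 = £740.
Optimal plan:
  G1→K: 5 × £2 = £10
  G1→N: 25 × £2 = £50
  G2→L: 5 × £2 = £10
  G2→M: 5 × £6 = £30
  G2→N: 55 × £8 = £440
  G3→N: 25 × £2 = £50
Optimal cost = £590.
Saving = 740 − 590 = £150.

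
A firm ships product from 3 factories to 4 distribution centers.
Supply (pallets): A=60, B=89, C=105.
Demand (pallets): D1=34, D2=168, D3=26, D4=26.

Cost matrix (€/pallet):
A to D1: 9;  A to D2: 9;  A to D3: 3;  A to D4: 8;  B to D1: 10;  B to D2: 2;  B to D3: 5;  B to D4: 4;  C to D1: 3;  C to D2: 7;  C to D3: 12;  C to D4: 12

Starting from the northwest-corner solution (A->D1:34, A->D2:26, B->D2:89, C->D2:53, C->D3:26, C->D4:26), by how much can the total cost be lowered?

Current plan cost = 34·9 + 26·9 + 89·2 + 53·7 + 26·12 + 26·12 = €1713.
Optimal plan:
  A->D2: 8 pallets
  A->D3: 26 pallets
  A->D4: 26 pallets
  B->D2: 89 pallets
  C->D1: 34 pallets
  C->D2: 71 pallets
Optimal cost = €1135.
Saving = 1713 − 1135 = €578.

578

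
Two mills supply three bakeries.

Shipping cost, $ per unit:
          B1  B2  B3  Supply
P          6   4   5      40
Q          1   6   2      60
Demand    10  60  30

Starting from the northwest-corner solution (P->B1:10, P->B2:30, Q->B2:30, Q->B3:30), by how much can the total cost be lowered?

70

Current plan cost = 10·6 + 30·4 + 30·6 + 30·2 = $420.
Optimal plan:
  P→B2: 40 sacks
  Q→B1: 10 sacks
  Q→B2: 20 sacks
  Q→B3: 30 sacks
Optimal cost = $350.
Saving = 420 − 350 = $70.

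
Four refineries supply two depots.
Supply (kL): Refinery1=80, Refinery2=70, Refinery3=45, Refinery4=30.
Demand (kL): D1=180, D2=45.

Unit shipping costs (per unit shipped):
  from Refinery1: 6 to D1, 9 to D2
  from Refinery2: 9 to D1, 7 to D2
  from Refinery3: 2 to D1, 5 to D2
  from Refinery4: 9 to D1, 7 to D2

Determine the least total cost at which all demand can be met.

A cheapest plan:
  Refinery1→D1: 80 kL
  Refinery2→D1: 25 kL
  Refinery2→D2: 45 kL
  Refinery3→D1: 45 kL
  Refinery4→D1: 30 kL
Total cost = 1380.
(Supply check: Refinery1 ships 80; Refinery2 ships 70; Refinery3 ships 45; Refinery4 ships 30.)

1380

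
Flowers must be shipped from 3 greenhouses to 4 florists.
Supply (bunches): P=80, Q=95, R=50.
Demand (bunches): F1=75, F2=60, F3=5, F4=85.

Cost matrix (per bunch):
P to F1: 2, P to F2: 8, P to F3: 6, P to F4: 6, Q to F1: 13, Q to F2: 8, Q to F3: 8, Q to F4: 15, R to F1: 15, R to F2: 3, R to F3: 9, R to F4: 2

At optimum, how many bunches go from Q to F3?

The minimum-cost plan:
  P–F1: 75 × 2 = 150
  P–F4: 5 × 6 = 30
  Q–F2: 60 × 8 = 480
  Q–F3: 5 × 8 = 40
  Q–F4: 30 × 15 = 450
  R–F4: 50 × 2 = 100
Total cost = 1250.
So Q→F3 carries 5 bunches.

5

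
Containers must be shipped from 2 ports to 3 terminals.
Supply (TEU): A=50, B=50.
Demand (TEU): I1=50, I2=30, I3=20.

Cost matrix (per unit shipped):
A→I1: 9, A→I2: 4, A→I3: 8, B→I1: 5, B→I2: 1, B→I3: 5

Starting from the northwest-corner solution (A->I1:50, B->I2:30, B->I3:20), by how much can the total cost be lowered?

50

Current plan cost = 50·9 + 30·1 + 20·5 = 580.
Optimal plan:
  A–I2: 30 × 4 = 120
  A–I3: 20 × 8 = 160
  B–I1: 50 × 5 = 250
Optimal cost = 530.
Saving = 580 − 530 = 50.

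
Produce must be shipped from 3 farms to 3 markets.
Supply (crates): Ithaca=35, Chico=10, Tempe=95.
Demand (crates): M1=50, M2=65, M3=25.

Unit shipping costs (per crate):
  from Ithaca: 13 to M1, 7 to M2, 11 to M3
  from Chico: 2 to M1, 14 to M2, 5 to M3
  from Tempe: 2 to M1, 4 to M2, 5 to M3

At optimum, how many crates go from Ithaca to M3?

The minimum-cost plan:
  Ithaca to M2: 35 × 7 = 245
  Chico to M3: 10 × 5 = 50
  Tempe to M1: 50 × 2 = 100
  Tempe to M2: 30 × 4 = 120
  Tempe to M3: 15 × 5 = 75
Total cost = 590.
The route Ithaca→M3 is not used.

0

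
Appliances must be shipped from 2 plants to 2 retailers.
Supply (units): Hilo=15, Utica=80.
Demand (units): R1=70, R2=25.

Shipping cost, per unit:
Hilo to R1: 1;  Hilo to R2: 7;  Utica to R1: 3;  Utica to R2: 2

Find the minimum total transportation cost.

230

An optimal shipping plan:
  Hilo to R1: 15 units
  Utica to R1: 55 units
  Utica to R2: 25 units
Total cost = 230.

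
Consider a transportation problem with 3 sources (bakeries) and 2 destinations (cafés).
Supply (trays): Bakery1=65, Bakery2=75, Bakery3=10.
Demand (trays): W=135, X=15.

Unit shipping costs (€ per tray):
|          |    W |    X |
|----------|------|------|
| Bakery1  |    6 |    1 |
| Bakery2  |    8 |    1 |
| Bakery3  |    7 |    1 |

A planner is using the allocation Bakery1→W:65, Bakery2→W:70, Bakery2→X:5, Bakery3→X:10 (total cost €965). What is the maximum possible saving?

Current plan cost = 65·6 + 70·8 + 5·1 + 10·1 = €965.
Optimal plan:
  Bakery1→W: 65 × €6 = €390
  Bakery2→W: 60 × €8 = €480
  Bakery2→X: 15 × €1 = €15
  Bakery3→W: 10 × €7 = €70
Optimal cost = €955.
Saving = 965 − 955 = €10.

10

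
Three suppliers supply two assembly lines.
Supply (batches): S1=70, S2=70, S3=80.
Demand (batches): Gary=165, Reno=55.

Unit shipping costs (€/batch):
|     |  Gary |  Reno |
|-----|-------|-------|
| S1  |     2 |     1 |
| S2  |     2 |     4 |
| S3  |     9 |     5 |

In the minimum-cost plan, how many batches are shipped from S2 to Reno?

0

The minimum-cost plan:
  S1→Gary: 70 batches
  S2→Gary: 70 batches
  S3→Gary: 25 batches
  S3→Reno: 55 batches
Total cost = €780.
The route S2→Reno is not used.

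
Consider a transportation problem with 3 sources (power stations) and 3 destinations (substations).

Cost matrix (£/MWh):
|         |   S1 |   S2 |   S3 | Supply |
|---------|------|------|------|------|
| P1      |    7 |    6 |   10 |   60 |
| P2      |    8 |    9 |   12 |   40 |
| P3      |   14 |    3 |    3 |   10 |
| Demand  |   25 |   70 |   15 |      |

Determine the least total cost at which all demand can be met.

740

A cheapest plan:
  P1→S2: 60 × £6 = £360
  P2→S1: 25 × £8 = £200
  P2→S2: 10 × £9 = £90
  P2→S3: 5 × £12 = £60
  P3→S3: 10 × £3 = £30
Total = 360 + 200 + 90 + 60 + 30 = £740.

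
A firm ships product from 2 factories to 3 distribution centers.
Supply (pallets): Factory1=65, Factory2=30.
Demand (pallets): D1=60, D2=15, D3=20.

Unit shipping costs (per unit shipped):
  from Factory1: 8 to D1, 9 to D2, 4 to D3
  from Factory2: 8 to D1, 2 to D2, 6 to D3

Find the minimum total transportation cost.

One minimum-cost allocation:
  Factory1 to D1: 45 × 8 = 360
  Factory1 to D3: 20 × 4 = 80
  Factory2 to D1: 15 × 8 = 120
  Factory2 to D2: 15 × 2 = 30
Total = 360 + 80 + 120 + 30 = 590.

590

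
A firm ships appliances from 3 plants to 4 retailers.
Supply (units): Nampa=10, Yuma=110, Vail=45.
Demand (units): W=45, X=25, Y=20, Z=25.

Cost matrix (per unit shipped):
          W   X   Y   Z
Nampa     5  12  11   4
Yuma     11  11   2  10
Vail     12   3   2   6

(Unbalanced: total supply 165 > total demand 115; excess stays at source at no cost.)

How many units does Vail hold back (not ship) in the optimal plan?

0

Minimum-cost shipments:
  Nampa->W: 5 × 5 = 25
  Nampa->Z: 5 × 4 = 20
  Yuma->W: 40 × 11 = 440
  Yuma->Y: 20 × 2 = 40
  Vail->X: 25 × 3 = 75
  Vail->Z: 20 × 6 = 120
Total cost = 720.
Vail ships 45 of its 45, leaving 0.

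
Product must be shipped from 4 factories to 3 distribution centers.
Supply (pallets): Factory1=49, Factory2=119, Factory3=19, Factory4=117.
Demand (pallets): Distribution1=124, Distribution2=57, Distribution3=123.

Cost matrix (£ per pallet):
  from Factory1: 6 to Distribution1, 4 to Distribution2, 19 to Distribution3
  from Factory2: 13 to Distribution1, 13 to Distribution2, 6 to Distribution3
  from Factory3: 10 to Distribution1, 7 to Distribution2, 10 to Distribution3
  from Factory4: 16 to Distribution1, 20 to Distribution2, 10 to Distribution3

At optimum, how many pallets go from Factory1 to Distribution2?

38

Optimal shipments:
  Factory1 to Distribution1: 11 × £6 = £66
  Factory1 to Distribution2: 38 × £4 = £152
  Factory2 to Distribution3: 119 × £6 = £714
  Factory3 to Distribution2: 19 × £7 = £133
  Factory4 to Distribution1: 113 × £16 = £1808
  Factory4 to Distribution3: 4 × £10 = £40
Total cost = £2913.
So Factory1→Distribution2 carries 38 pallets.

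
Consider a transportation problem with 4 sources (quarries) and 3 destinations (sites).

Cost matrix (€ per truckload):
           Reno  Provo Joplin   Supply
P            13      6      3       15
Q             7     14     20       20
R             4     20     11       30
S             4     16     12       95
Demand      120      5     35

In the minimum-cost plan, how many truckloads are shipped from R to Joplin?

20

The minimum-cost plan:
  P->Joplin: 15 × €3 = €45
  Q->Reno: 15 × €7 = €105
  Q->Provo: 5 × €14 = €70
  R->Reno: 10 × €4 = €40
  R->Joplin: 20 × €11 = €220
  S->Reno: 95 × €4 = €380
Total cost = €860.
So R→Joplin carries 20 truckloads.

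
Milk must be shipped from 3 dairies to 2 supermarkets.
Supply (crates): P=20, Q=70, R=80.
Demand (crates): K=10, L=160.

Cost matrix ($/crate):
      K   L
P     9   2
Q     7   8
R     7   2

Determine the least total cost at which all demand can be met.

A cheapest plan:
  P to L: 20 × $2 = $40
  Q to K: 10 × $7 = $70
  Q to L: 60 × $8 = $480
  R to L: 80 × $2 = $160
Total = 40 + 70 + 480 + 160 = $750.

750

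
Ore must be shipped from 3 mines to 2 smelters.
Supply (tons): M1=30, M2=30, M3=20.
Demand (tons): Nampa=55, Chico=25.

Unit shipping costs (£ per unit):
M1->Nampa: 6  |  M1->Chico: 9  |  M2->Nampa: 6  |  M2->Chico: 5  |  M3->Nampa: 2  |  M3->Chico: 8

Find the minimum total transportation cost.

375

One minimum-cost allocation:
  M1–Nampa: 30 tons
  M2–Nampa: 5 tons
  M2–Chico: 25 tons
  M3–Nampa: 20 tons
Total cost = £375.
(Supply check: M1 ships 30; M2 ships 30; M3 ships 20.)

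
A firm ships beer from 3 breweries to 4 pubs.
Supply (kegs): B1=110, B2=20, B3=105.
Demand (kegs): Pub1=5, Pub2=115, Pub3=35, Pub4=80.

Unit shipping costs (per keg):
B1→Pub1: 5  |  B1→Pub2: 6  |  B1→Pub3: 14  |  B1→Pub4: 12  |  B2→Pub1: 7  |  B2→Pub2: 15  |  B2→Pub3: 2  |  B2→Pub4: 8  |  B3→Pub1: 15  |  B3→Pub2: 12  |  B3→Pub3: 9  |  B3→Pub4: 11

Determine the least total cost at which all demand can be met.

1830

One minimum-cost allocation:
  B1 to Pub1: 5 × 5 = 25
  B1 to Pub2: 105 × 6 = 630
  B2 to Pub3: 20 × 2 = 40
  B3 to Pub2: 10 × 12 = 120
  B3 to Pub3: 15 × 9 = 135
  B3 to Pub4: 80 × 11 = 880
Total = 25 + 630 + 40 + 120 + 135 + 880 = 1830.
(Supply check: B1 ships 110; B2 ships 20; B3 ships 105.)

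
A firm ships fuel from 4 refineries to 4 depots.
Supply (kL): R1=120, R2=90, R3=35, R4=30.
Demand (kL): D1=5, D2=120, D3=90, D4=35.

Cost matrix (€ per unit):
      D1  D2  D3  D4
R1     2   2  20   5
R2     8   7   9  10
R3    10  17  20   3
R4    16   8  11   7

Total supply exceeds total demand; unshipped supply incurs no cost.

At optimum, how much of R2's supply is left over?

0

An optimal plan:
  R1→D1: 5 × €2 = €10
  R1→D2: 115 × €2 = €230
  R2→D3: 90 × €9 = €810
  R3→D4: 35 × €3 = €105
  R4→D2: 5 × €8 = €40
Total cost = €1195.
R2 ships 90 of its 90, leaving 0.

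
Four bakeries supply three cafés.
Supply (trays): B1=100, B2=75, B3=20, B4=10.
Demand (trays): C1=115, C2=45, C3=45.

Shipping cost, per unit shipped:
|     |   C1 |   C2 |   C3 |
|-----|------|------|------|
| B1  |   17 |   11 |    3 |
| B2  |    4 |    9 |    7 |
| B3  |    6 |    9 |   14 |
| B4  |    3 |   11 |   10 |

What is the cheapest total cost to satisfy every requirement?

A cheapest plan:
  B1→C1: 10 trays
  B1→C2: 45 trays
  B1→C3: 45 trays
  B2→C1: 75 trays
  B3→C1: 20 trays
  B4→C1: 10 trays
Total cost = 1250.
(Supply check: B1 ships 100; B2 ships 75; B3 ships 20; B4 ships 10.)

1250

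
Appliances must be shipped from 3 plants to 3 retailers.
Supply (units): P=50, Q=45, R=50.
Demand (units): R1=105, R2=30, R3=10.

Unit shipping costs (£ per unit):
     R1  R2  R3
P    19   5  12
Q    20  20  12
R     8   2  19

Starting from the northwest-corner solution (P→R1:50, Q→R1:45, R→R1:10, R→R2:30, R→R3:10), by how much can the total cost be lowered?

430

Current plan cost = 50·19 + 45·20 + 10·8 + 30·2 + 10·19 = £2180.
Optimal plan:
  P–R1: 20 units
  P–R2: 30 units
  Q–R1: 35 units
  Q–R3: 10 units
  R–R1: 50 units
Optimal cost = £1750.
Saving = 2180 − 1750 = £430.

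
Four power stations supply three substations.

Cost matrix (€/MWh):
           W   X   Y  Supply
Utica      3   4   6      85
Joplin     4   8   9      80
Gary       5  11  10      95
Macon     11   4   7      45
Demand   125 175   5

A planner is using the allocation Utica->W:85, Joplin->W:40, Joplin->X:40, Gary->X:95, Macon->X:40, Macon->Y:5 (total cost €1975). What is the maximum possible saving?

455

Current plan cost = 85·3 + 40·4 + 40·8 + 95·11 + 40·4 + 5·7 = €1975.
Optimal plan:
  Utica→X: 85 MWh
  Joplin→W: 30 MWh
  Joplin→X: 45 MWh
  Joplin→Y: 5 MWh
  Gary→W: 95 MWh
  Macon→X: 45 MWh
Optimal cost = €1520.
Saving = 1975 − 1520 = €455.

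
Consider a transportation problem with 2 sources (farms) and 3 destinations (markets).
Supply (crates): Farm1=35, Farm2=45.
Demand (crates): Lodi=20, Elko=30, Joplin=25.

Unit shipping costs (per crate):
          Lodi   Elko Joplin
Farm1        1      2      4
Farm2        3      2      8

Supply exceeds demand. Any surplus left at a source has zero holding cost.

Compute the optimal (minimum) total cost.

Optimal allocation:
  Farm1–Lodi: 10 crates
  Farm1–Joplin: 25 crates
  Farm2–Lodi: 10 crates
  Farm2–Elko: 30 crates
Total cost = 200.
(Supply check: Farm1 ships 35; Farm2 ships 40.)

200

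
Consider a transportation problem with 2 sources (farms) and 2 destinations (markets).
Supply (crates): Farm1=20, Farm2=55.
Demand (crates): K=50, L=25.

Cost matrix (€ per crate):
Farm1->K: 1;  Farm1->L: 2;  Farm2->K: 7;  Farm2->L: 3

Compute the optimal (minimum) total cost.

A cheapest plan:
  Farm1 to K: 20 × €1 = €20
  Farm2 to K: 30 × €7 = €210
  Farm2 to L: 25 × €3 = €75
Total = 20 + 210 + 75 = €305.

305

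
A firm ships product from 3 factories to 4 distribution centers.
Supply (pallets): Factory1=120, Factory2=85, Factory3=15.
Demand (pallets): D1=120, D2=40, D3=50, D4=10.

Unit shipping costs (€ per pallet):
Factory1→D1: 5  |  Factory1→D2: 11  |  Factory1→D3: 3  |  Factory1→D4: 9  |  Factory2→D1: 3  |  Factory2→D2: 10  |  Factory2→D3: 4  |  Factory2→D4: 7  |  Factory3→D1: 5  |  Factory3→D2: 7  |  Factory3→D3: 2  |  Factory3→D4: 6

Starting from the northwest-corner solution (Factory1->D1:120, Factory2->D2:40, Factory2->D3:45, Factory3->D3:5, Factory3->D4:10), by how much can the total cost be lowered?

200

Current plan cost = 120·5 + 40·10 + 45·4 + 5·2 + 10·6 = €1250.
Optimal plan:
  Factory1→D1: 35 × €5 = €175
  Factory1→D2: 25 × €11 = €275
  Factory1→D3: 50 × €3 = €150
  Factory1→D4: 10 × €9 = €90
  Factory2→D1: 85 × €3 = €255
  Factory3→D2: 15 × €7 = €105
Optimal cost = €1050.
Saving = 1250 − 1050 = €200.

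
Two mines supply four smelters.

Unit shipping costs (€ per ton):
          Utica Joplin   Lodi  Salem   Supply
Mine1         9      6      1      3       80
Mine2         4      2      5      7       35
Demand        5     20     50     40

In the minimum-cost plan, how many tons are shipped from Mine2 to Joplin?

Optimal shipments:
  Mine1–Lodi: 40 × €1 = €40
  Mine1–Salem: 40 × €3 = €120
  Mine2–Utica: 5 × €4 = €20
  Mine2–Joplin: 20 × €2 = €40
  Mine2–Lodi: 10 × €5 = €50
Total cost = €270.
So Mine2→Joplin carries 20 tons.

20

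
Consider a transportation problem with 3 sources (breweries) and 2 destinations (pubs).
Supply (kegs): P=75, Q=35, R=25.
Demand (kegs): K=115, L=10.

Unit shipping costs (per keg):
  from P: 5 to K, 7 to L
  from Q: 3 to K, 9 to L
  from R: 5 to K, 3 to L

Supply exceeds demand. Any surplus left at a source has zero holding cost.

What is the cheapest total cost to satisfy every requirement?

Optimal allocation:
  P->K: 65 × 5 = 325
  Q->K: 35 × 3 = 105
  R->K: 15 × 5 = 75
  R->L: 10 × 3 = 30
Total = 325 + 105 + 75 + 30 = 535.
(Supply check: P ships 65; Q ships 35; R ships 25.)

535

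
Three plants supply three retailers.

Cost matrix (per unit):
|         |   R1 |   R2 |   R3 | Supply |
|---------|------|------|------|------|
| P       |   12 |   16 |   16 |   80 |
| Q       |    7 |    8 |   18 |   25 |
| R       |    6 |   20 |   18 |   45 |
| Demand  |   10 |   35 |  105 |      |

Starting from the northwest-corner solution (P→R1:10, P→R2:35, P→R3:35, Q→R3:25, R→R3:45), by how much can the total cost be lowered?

330

Current plan cost = 10·12 + 35·16 + 35·16 + 25·18 + 45·18 = 2500.
Optimal plan:
  P->R2: 10 × 16 = 160
  P->R3: 70 × 16 = 1120
  Q->R2: 25 × 8 = 200
  R->R1: 10 × 6 = 60
  R->R3: 35 × 18 = 630
Optimal cost = 2170.
Saving = 2500 − 2170 = 330.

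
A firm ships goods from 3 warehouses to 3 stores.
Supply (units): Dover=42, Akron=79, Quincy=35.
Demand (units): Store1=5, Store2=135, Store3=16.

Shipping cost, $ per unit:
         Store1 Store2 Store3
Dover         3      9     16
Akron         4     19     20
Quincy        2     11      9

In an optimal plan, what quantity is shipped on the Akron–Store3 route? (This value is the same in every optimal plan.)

0

Solving gives:
  Dover→Store2: 42 × $9 = $378
  Akron→Store1: 5 × $4 = $20
  Akron→Store2: 74 × $19 = $1406
  Quincy→Store2: 19 × $11 = $209
  Quincy→Store3: 16 × $9 = $144
Total cost = $2157.
The route Akron→Store3 is not used.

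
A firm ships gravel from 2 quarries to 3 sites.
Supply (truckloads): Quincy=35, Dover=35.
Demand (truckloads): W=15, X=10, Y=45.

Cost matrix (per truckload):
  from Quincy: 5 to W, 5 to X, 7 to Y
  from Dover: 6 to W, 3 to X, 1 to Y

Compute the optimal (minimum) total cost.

230

An optimal shipping plan:
  Quincy–W: 15 × 5 = 75
  Quincy–X: 10 × 5 = 50
  Quincy–Y: 10 × 7 = 70
  Dover–Y: 35 × 1 = 35
Total = 75 + 50 + 70 + 35 = 230.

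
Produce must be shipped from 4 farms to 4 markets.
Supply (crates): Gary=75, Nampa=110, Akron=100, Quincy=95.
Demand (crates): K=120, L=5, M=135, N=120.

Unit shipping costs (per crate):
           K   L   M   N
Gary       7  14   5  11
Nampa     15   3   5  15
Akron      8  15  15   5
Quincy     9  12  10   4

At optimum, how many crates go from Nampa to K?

0

The minimum-cost plan:
  Gary->K: 45 × 7 = 315
  Gary->M: 30 × 5 = 150
  Nampa->L: 5 × 3 = 15
  Nampa->M: 105 × 5 = 525
  Akron->K: 75 × 8 = 600
  Akron->N: 25 × 5 = 125
  Quincy->N: 95 × 4 = 380
Total cost = 2110.
The route Nampa→K is not used.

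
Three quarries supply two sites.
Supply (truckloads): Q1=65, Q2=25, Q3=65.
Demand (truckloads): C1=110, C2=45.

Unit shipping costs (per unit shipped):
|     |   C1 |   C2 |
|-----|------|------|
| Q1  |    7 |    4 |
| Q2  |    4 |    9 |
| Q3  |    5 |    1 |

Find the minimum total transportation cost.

700

One minimum-cost allocation:
  Q1 to C1: 65 truckloads
  Q2 to C1: 25 truckloads
  Q3 to C1: 20 truckloads
  Q3 to C2: 45 truckloads
Total cost = 700.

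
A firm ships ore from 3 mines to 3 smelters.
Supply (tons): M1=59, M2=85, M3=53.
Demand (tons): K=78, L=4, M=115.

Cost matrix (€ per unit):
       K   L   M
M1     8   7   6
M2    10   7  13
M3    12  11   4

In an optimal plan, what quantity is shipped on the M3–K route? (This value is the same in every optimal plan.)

0

The minimum-cost plan:
  M1 to M: 59 × €6 = €354
  M2 to K: 78 × €10 = €780
  M2 to L: 4 × €7 = €28
  M2 to M: 3 × €13 = €39
  M3 to M: 53 × €4 = €212
Total cost = €1413.
The route M3→K is not used.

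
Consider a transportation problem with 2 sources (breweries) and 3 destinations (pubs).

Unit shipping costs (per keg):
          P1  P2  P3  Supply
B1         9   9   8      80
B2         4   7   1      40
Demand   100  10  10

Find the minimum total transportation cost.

An optimal shipping plan:
  B1->P1: 70 kegs
  B1->P2: 10 kegs
  B2->P1: 30 kegs
  B2->P3: 10 kegs
Total cost = 850.

850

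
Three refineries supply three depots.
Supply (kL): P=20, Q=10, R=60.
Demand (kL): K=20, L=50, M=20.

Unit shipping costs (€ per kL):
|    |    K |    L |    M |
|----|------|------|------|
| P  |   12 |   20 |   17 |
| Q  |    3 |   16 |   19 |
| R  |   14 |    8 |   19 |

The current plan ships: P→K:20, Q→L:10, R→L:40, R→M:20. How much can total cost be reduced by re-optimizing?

190

Current plan cost = 20·12 + 10·16 + 40·8 + 20·19 = €1100.
Optimal plan:
  P–M: 20 × €17 = €340
  Q–K: 10 × €3 = €30
  R–K: 10 × €14 = €140
  R–L: 50 × €8 = €400
Optimal cost = €910.
Saving = 1100 − 910 = €190.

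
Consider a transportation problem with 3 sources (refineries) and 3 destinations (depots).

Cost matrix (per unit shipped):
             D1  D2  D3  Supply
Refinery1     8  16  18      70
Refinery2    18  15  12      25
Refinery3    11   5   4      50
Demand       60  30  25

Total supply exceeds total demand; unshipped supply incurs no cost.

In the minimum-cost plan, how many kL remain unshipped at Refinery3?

An optimal plan:
  Refinery1→D1: 60 × 8 = 480
  Refinery2→D3: 5 × 12 = 60
  Refinery3→D2: 30 × 5 = 150
  Refinery3→D3: 20 × 4 = 80
Total cost = 770.
Refinery3 ships 50 of its 50, leaving 0.

0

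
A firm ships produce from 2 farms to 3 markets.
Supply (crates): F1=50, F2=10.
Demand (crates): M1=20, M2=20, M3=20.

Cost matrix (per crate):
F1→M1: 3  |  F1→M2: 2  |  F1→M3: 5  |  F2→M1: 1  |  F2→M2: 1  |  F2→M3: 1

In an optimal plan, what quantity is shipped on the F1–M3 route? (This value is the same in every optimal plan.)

Solving gives:
  F1->M1: 20 × 3 = 60
  F1->M2: 20 × 2 = 40
  F1->M3: 10 × 5 = 50
  F2->M3: 10 × 1 = 10
Total cost = 160.
So F1→M3 carries 10 crates.

10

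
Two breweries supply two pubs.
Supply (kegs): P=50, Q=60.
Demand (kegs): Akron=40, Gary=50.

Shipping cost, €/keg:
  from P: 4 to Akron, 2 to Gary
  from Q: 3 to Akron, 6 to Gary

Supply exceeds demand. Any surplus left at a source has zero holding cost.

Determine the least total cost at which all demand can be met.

A cheapest plan:
  P→Gary: 50 × €2 = €100
  Q→Akron: 40 × €3 = €120
Total = 100 + 120 = €220.

220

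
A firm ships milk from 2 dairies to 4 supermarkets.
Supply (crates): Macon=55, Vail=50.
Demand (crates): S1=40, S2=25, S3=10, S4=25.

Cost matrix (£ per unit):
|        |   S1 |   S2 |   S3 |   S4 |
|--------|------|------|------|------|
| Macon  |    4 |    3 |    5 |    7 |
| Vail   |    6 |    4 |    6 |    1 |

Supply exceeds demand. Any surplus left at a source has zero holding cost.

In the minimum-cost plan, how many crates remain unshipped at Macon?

0

An optimal plan:
  Macon–S1: 40 crates
  Macon–S2: 15 crates
  Vail–S2: 10 crates
  Vail–S3: 10 crates
  Vail–S4: 25 crates
Total cost = £330.
Macon ships 55 of its 55, leaving 0.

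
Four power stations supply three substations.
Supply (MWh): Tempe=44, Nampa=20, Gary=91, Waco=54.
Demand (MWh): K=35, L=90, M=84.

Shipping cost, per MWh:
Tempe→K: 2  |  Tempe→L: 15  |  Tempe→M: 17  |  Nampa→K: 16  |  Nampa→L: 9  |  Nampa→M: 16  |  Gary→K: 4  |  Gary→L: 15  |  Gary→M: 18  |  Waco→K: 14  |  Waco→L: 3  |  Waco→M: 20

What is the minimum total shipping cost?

2155

An optimal shipping plan:
  Tempe–K: 35 × 2 = 70
  Tempe–M: 9 × 17 = 153
  Nampa–L: 20 × 9 = 180
  Gary–L: 16 × 15 = 240
  Gary–M: 75 × 18 = 1350
  Waco–L: 54 × 3 = 162
Total = 70 + 153 + 180 + 240 + 1350 + 162 = 2155.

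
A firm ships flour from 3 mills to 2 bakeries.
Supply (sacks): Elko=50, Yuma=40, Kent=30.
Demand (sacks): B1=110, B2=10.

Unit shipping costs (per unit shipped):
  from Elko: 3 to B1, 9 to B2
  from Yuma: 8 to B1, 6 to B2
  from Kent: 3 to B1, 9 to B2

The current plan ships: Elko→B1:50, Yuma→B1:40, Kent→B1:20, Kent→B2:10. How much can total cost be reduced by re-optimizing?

Current plan cost = 50·3 + 40·8 + 20·3 + 10·9 = 620.
Optimal plan:
  Elko–B1: 50 × 3 = 150
  Yuma–B1: 30 × 8 = 240
  Yuma–B2: 10 × 6 = 60
  Kent–B1: 30 × 3 = 90
Optimal cost = 540.
Saving = 620 − 540 = 80.

80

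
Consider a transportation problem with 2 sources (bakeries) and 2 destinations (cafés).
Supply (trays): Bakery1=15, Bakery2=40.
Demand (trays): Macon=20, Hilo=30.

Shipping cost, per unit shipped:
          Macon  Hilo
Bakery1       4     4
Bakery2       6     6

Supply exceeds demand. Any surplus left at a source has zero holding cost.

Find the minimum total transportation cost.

Optimal allocation:
  Bakery1–Macon: 15 × 4 = 60
  Bakery2–Macon: 5 × 6 = 30
  Bakery2–Hilo: 30 × 6 = 180
Total = 60 + 30 + 180 = 270.
(Supply check: Bakery1 ships 15; Bakery2 ships 35.)

270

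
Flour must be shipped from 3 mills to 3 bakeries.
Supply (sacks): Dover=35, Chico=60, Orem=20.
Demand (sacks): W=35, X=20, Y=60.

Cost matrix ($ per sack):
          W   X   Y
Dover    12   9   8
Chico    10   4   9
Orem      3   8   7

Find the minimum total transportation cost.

795

Optimal allocation:
  Dover->Y: 35 × $8 = $280
  Chico->W: 15 × $10 = $150
  Chico->X: 20 × $4 = $80
  Chico->Y: 25 × $9 = $225
  Orem->W: 20 × $3 = $60
Total = 280 + 150 + 80 + 225 + 60 = $795.
(Supply check: Dover ships 35; Chico ships 60; Orem ships 20.)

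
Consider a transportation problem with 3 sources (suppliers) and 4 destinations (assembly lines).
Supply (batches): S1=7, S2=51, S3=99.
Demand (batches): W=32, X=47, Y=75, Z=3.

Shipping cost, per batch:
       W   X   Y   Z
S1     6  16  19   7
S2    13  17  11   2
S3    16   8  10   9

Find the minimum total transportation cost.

1522

A cheapest plan:
  S1–W: 7 × 6 = 42
  S2–W: 25 × 13 = 325
  S2–Y: 23 × 11 = 253
  S2–Z: 3 × 2 = 6
  S3–X: 47 × 8 = 376
  S3–Y: 52 × 10 = 520
Total = 42 + 325 + 253 + 6 + 376 + 520 = 1522.
(Supply check: S1 ships 7; S2 ships 51; S3 ships 99.)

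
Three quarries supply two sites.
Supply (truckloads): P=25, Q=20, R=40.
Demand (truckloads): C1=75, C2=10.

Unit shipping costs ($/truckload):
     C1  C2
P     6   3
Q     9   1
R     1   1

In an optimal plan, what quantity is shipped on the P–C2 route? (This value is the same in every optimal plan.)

0

The minimum-cost plan:
  P->C1: 25 × $6 = $150
  Q->C1: 10 × $9 = $90
  Q->C2: 10 × $1 = $10
  R->C1: 40 × $1 = $40
Total cost = $290.
The route P→C2 is not used.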